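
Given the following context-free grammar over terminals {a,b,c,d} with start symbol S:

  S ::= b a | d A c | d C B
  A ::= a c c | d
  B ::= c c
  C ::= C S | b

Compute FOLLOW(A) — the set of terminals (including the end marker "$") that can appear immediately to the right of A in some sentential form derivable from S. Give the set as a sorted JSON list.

FIRST sets, iterate to fixpoint:
round 1:
  A via A→a c c: +{a}
  A via A→d: +{d}
  B via B→c c: +{c}
  C via C→b: +{b}
  S via S→b a: +{b}
  S via S→d A c: +{d}
  S: {b,d}  A: {a,d}  B: {c}  C: {b}
round 2: — fixpoint
  S: {b,d}  A: {a,d}  B: {c}  C: {b}

FOLLOW iteration:
seed FOLLOW(S) with $
pass 1:
  C→C S: FOLLOW(C) ⊇ FIRST(S) = {b,d}; new: +{b,d}
  C→C S: FOLLOW(S) ⊇ FOLLOW(C) ⊇ {b,d}; new: +{b,d}
  S→d A c: FOLLOW(A) ⊇ FIRST(c) = {c}; new: +{c}
  S→d C B: FOLLOW(C) ⊇ FIRST(B) = {c}; new: +{c}
  S→d C B: FOLLOW(B) ⊇ FOLLOW(S) ⊇ {$,b,d}; new: +{$,b,d}
  FOLLOW[S]={$,b,d}  FOLLOW[A]={c}  FOLLOW[B]={$,b,d}  FOLLOW[C]={b,c,d}
pass 2:
  C→C S: FOLLOW(S) ⊇ FOLLOW(C) ⊇ {b,c,d}; new: +{c}
  S→d C B: FOLLOW(B) ⊇ FOLLOW(S) ⊇ {$,b,c,d}; new: +{c}
  FOLLOW[S]={$,b,c,d}  FOLLOW[A]={c}  FOLLOW[B]={$,b,c,d}  FOLLOW[C]={b,c,d}
pass 3: (stable)
  FOLLOW[S]={$,b,c,d}  FOLLOW[A]={c}  FOLLOW[B]={$,b,c,d}  FOLLOW[C]={b,c,d}

FOLLOW(A) = ["c"]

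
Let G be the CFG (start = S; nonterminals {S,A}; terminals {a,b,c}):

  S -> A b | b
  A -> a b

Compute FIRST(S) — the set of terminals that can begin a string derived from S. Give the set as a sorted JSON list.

FIRST iteration:
[1]
  A via A→a b: +{a}
  S via S→A b: +{a}
  S via S→b: +{b}
  FIRST[S]={a,b}  FIRST[A]={a}
[2] — fixpoint
  FIRST[S]={a,b}  FIRST[A]={a}

FIRST(S) = ["a", "b"]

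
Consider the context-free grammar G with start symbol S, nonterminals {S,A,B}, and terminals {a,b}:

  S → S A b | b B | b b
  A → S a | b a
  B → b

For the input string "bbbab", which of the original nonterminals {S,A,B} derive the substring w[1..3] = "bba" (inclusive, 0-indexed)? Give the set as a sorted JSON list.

CNF form of G:
  S -> S X2 | T1 B | T1 T1
  A -> S T0 | T1 T0
  B -> b
  T0 -> a
  T1 -> b
  X2 -> A T1

Fill CYK table bottom-up — only the sub-triangle for w[1..3]:
  T[1,1] 'b' = {B,T1}  orig:{B}
  T[2,2] 'b' = {B,T1}  orig:{B}
  T[3,3] 'a' = {T0}  orig:{}
  T[1,2] 'bb' = {S}
  T[2,3] 'ba' = {A}
  T[1,3] 'bba' = {A}

Original NTs in T[1,3] deriving "bba": ["A"]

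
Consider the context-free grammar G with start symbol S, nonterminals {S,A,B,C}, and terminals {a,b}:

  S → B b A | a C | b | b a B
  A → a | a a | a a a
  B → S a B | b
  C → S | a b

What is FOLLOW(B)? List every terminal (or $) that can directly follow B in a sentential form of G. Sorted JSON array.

Compute FIRST by fixpoint:
iter 1:
  A via A→a: +{a}
  B via B→b: +{b}
  C via C→a b: +{a}
  S via S→B b A: +{b}
  S via S→a C: +{a}
  FIRST(S)={a,b}  FIRST(A)={a}  FIRST(B)={b}  FIRST(C)={a}
iter 2:
  B via B→S a B: +{a}
  C via C→S: +{b}
  FIRST(S)={a,b}  FIRST(A)={a}  FIRST(B)={a,b}  FIRST(C)={a,b}
iter 3: done
  FIRST(S)={a,b}  FIRST(A)={a}  FIRST(B)={a,b}  FIRST(C)={a,b}

FOLLOW sets:
initialize: $ ∈ FOLLOW(S)
round 1:
  B→S a B: FOLLOW(S) ⊇ FIRST(a) = {a}; new: +{a}
  S→B b A: FOLLOW(B) ⊇ FIRST(b) = {b}; new: +{b}
  S→B b A: FOLLOW(A) ⊇ FOLLOW(S) ⊇ {$,a}; new: +{$,a}
  S→a C: FOLLOW(C) ⊇ FOLLOW(S) ⊇ {$,a}; new: +{$,a}
  S→b a B: FOLLOW(B) ⊇ FOLLOW(S) ⊇ {$,a}; new: +{$,a}
  S: {$,a}  A: {$,a}  B: {$,a,b}  C: {$,a}
round 2: done
  S: {$,a}  A: {$,a}  B: {$,a,b}  C: {$,a}

FOLLOW(B) = ["$", "a", "b"]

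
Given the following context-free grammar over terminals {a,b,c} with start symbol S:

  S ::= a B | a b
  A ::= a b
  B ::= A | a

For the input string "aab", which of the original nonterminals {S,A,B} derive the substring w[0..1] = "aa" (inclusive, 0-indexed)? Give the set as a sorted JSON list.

Convert to CNF:
  S -> T0 B | T0 T1
  A -> T0 T1
  B -> T0 T1 | a
  T0 -> a
  T1 -> b

Fill CYK table bottom-up (cells [i..j] with 0 ≤ i ≤ j ≤ 1 only):
  T[0,0] 'a' = {B,T0}  orig:{B}
  T[1,1] 'a' = {B,T0}  orig:{B}
  T[0,1] 'aa' = {S}

Original NTs in T[0,1] deriving "aa": ["S"]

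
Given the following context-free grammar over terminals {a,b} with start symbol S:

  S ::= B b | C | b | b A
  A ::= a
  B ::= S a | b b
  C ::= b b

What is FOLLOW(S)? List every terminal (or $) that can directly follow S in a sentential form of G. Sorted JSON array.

FIRST iteration:
iter 1:
  A via A→a: +{a}
  B via B→b b: +{b}
  C via C→b b: +{b}
  S via S→B b: +{b}
  FIRST(S)={b}  FIRST(A)={a}  FIRST(B)={b}  FIRST(C)={b}
iter 2: — fixpoint
  FIRST(S)={b}  FIRST(A)={a}  FIRST(B)={b}  FIRST(C)={b}

FOLLOW iteration:
seed FOLLOW(S) with $
[1]
  B→S a: FOLLOW(S) ⊇ FIRST(a) = {a}; new: +{a}
  S→B b: FOLLOW(B) ⊇ FIRST(b) = {b}; new: +{b}
  S→C: FOLLOW(C) ⊇ FOLLOW(S) ⊇ {$,a}; new: +{$,a}
  S→b A: FOLLOW(A) ⊇ FOLLOW(S) ⊇ {$,a}; new: +{$,a}
  FOLLOW[S]={$,a}  FOLLOW[A]={$,a}  FOLLOW[B]={b}  FOLLOW[C]={$,a}
[2] (no change)
  FOLLOW[S]={$,a}  FOLLOW[A]={$,a}  FOLLOW[B]={b}  FOLLOW[C]={$,a}

FOLLOW(S) = ["$", "a"]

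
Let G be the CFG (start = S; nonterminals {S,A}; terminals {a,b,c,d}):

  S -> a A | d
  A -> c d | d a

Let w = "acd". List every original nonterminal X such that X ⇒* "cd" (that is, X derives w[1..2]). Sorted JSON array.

CNF form of G:
  S -> T2 A | d
  A -> T0 T1 | T1 T2
  T0 -> c
  T1 -> d
  T2 -> a

CYK table (by increasing span) — only the sub-triangle for w[1..2]:
  [1..1]={T0}  "c"  orig:{}
  [2..2]={S,T1}  "d"  orig:{S}
  [1..2]={A}  "cd"

Original NTs in T[1,2] deriving "cd": ["A"]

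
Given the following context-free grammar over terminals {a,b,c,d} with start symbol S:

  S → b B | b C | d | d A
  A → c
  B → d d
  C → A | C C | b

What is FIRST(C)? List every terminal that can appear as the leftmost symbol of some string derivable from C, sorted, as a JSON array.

Compute FIRST by fixpoint:
pass 1:
  A via A→c: +{c}
  B via B→d d: +{d}
  C via C→A: +{c}
  C via C→b: +{b}
  S via S→b B: +{b}
  S via S→d: +{d}
  FIRST[S]={b,d}  FIRST[A]={c}  FIRST[B]={d}  FIRST[C]={b,c}
pass 2: (stable)
  FIRST[S]={b,d}  FIRST[A]={c}  FIRST[B]={d}  FIRST[C]={b,c}

FIRST(C) = ["b", "c"]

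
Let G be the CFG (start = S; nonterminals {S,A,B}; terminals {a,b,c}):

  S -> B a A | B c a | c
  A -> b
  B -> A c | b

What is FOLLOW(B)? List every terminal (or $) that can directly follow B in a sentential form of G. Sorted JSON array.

FIRST sets, iterate to fixpoint:
[1]
  A via A→b: +{b}
  B via B→A c: +{b}
  S via S→B a A: +{b}
  S via S→c: +{c}
  S: {b,c}  A: {b}  B: {b}
[2] done
  S: {b,c}  A: {b}  B: {b}

Compute FOLLOW by fixpoint:
seed FOLLOW(S) with $
pass 1:
  B→A c: FOLLOW(A) ⊇ FIRST(c) = {c}; new: +{c}
  S→B a A: FOLLOW(B) ⊇ FIRST(a) = {a}; new: +{a}
  S→B a A: FOLLOW(A) ⊇ FOLLOW(S) ⊇ {$}; new: +{$}
  S→B c a: FOLLOW(B) ⊇ FIRST(c) = {c}; new: +{c}
  FOLLOW(S)={$}  FOLLOW(A)={$,c}  FOLLOW(B)={a,c}
pass 2: (stable)
  FOLLOW(S)={$}  FOLLOW(A)={$,c}  FOLLOW(B)={a,c}

FOLLOW(B) = ["a", "c"]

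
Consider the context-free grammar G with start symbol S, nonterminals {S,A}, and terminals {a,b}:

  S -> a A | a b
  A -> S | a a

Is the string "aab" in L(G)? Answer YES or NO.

CNF form of G:
  S -> T0 A | T0 T1
  A -> T0 A | T0 T0 | T0 T1
  T0 -> a
  T1 -> b

CYK table (by increasing span):
  [0..0]={T0}  "a"  orig:{}
  [1..1]={T0}  "a"  orig:{}
  [2..2]={T1}  "b"  orig:{}
  [0..1]={A}  "aa"
  [1..2]={A,S}  "ab"
  [0..2]={A,S}  "aab"

S ∈ T[0,2] ⇒ YES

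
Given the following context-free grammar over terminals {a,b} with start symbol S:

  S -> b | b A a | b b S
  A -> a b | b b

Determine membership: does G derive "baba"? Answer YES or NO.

Convert to CNF:
  S -> T1 X2 | T1 X3 | b
  A -> T0 T1 | T1 T1
  T0 -> a
  T1 -> b
  X2 -> A T0
  X3 -> T1 S

CYK table (by increasing span):
  cell(0,0) b: {S,T1}  orig:{S}
  cell(1,1) a: {T0}  orig:{}
  cell(2,2) b: {S,T1}  orig:{S}
  cell(3,3) a: {T0}  orig:{}
  cell(0,1) ba: ∅
  cell(1,2) ab: {A}
  cell(2,3) ba: ∅
  cell(0,2) bab: ∅
  cell(1,3) aba: {X2}  orig:{}
  cell(0,3) baba: {S}

S ∈ T[0,3] ⇒ YES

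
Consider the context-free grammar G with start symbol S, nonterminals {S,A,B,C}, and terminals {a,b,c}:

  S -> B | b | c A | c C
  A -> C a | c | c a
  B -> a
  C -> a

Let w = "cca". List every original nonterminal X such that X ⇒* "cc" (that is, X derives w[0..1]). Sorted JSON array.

CNF form of G:
  S -> T1 A | T1 C | a | b
  A -> C T0 | T1 T0 | c
  B -> a
  C -> a
  T0 -> a
  T1 -> c

Fill CYK table bottom-up (cells [i..j] with 0 ≤ i ≤ j ≤ 1 only):
  [0..0]={A,T1}  "c"  orig:{A}
  [1..1]={A,T1}  "c"  orig:{A}
  [0..1]={S}  "cc"

Original NTs in T[0,1] deriving "cc": ["S"]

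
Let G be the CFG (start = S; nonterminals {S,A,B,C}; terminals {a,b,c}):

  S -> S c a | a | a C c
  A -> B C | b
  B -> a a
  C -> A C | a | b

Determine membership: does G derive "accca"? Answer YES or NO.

Convert to CNF:
  S -> S X2 | T0 X3 | a
  A -> B C | b
  B -> T0 T0
  C -> A C | a | b
  T0 -> a
  T1 -> c
  X2 -> T1 T0
  X3 -> C T1

Fill CYK table bottom-up:
  cell(0,0) a: {C,S,T0}  orig:{C,S}
  cell(1,1) c: {T1}  orig:{}
  cell(2,2) c: {T1}  orig:{}
  cell(3,3) c: {T1}  orig:{}
  cell(4,4) a: {C,S,T0}  orig:{C,S}
  cell(0,1) ac: {X3}  orig:{}
  cell(1,2) cc: ∅
  cell(2,3) cc: ∅
  cell(3,4) ca: {X2}  orig:{}
  cell(0,2) acc: ∅
  cell(1,3) ccc: ∅
  cell(2,4) cca: ∅
  cell(0,3) accc: ∅
  cell(1,4) ccca: ∅
  cell(0,4) accca: ∅

S ∉ T[0,4] ⇒ NO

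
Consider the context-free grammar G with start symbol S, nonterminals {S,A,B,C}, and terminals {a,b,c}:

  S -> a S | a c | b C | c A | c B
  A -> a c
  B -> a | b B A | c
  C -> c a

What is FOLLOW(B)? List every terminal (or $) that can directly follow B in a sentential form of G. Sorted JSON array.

FIRST sets, iterate to fixpoint:
round 1:
  A via A→a c: +{a}
  B via B→a: +{a}
  B via B→b B A: +{b}
  B via B→c: +{c}
  C via C→c a: +{c}
  S via S→a S: +{a}
  S via S→b C: +{b}
  S via S→c A: +{c}
  FIRST(S)={a,b,c}  FIRST(A)={a}  FIRST(B)={a,b,c}  FIRST(C)={c}
round 2: (stable)
  FIRST(S)={a,b,c}  FIRST(A)={a}  FIRST(B)={a,b,c}  FIRST(C)={c}

FOLLOW iteration:
seed FOLLOW(S) with $
[1]
  B→b B A: FOLLOW(B) ⊇ FIRST(A) = {a}; new: +{a}
  B→b B A: FOLLOW(A) ⊇ FOLLOW(B) ⊇ {a}; new: +{a}
  S→b C: FOLLOW(C) ⊇ FOLLOW(S) ⊇ {$}; new: +{$}
  S→c A: FOLLOW(A) ⊇ FOLLOW(S) ⊇ {$}; new: +{$}
  S→c B: FOLLOW(B) ⊇ FOLLOW(S) ⊇ {$}; new: +{$}
  FOLLOW(S)={$}  FOLLOW(A)={$,a}  FOLLOW(B)={$,a}  FOLLOW(C)={$}
[2] (stable)
  FOLLOW(S)={$}  FOLLOW(A)={$,a}  FOLLOW(B)={$,a}  FOLLOW(C)={$}

FOLLOW(B) = ["$", "a"]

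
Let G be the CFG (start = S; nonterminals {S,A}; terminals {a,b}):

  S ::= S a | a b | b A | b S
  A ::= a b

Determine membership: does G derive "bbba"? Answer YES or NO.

Convert to CNF:
  S -> S T0 | T0 T1 | T1 A | T1 S
  A -> T0 T1
  T0 -> a
  T1 -> b

CYK fill:
  T[0,0] 'b' = {T1}  orig:{}
  T[1,1] 'b' = {T1}  orig:{}
  T[2,2] 'b' = {T1}  orig:{}
  T[3,3] 'a' = {T0}  orig:{}
  T[0,1] 'bb' = ∅
  T[1,2] 'bb' = ∅
  T[2,3] 'ba' = ∅
  T[0,2] 'bbb' = ∅
  T[1,3] 'bba' = ∅
  T[0,3] 'bbba' = ∅

S ∉ T[0,3] ⇒ NO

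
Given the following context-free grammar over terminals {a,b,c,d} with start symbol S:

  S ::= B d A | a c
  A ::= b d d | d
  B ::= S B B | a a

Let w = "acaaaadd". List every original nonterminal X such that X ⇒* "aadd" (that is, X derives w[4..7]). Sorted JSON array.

CNF form of G:
  S -> B X6 | T2 T3
  A -> T0 X4 | d
  B -> S X5 | T2 T2
  T0 -> b
  T1 -> d
  T2 -> a
  T3 -> c
  X4 -> T1 T1
  X5 -> B B
  X6 -> T1 A

CYK table (by increasing span) — only the sub-triangle for w[4..7]:
  [4..4]={T2}  "a"  orig:{}
  [5..5]={T2}  "a"  orig:{}
  [6..6]={A,T1}  "d"  orig:{A}
  [7..7]={A,T1}  "d"  orig:{A}
  [4..5]={B}  "aa"
  [5..6]=∅  "ad"
  [6..7]={X4,X6}  "dd"  orig:{}
  [4..6]=∅  "aad"
  [5..7]=∅  "add"
  [4..7]={S}  "aadd"

Original NTs in T[4,7] deriving "aadd": ["S"]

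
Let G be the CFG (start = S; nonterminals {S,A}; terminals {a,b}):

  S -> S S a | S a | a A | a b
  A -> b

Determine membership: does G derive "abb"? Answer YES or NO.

CNF form of G:
  S -> S T0 | S X2 | T0 A | T0 T1
  A -> b
  T0 -> a
  T1 -> b
  X2 -> S T0

CYK fill:
  T[0,0] 'a' = {T0}  orig:{}
  T[1,1] 'b' = {A,T1}  orig:{A}
  T[2,2] 'b' = {A,T1}  orig:{A}
  T[0,1] 'ab' = {S}
  T[1,2] 'bb' = ∅
  T[0,2] 'abb' = ∅

S ∉ T[0,2] ⇒ NO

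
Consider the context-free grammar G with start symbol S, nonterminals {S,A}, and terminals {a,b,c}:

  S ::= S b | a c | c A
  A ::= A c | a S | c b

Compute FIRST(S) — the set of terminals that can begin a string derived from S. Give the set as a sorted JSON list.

FIRST sets, iterate to fixpoint:
iter 1:
  A via A→a S: +{a}
  A via A→c b: +{c}
  S via S→a c: +{a}
  S via S→c A: +{c}
  FIRST[S]={a,c}  FIRST[A]={a,c}
iter 2: — fixpoint
  FIRST[S]={a,c}  FIRST[A]={a,c}

FIRST(S) = ["a", "c"]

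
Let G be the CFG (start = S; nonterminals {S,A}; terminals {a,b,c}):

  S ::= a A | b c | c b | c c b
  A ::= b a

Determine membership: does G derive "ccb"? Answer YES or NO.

Convert to CNF:
  S -> T0 T2 | T1 A | T2 T0 | T2 X3
  A -> T0 T1
  T0 -> b
  T1 -> a
  T2 -> c
  X3 -> T2 T0

Fill CYK table bottom-up:
  [0..0]={T2}  "c"  orig:{}
  [1..1]={T2}  "c"  orig:{}
  [2..2]={T0}  "b"  orig:{}
  [0..1]=∅  "cc"
  [1..2]={S,X3}  "cb"  orig:{S}
  [0..2]={S}  "ccb"

S ∈ T[0,2] ⇒ YES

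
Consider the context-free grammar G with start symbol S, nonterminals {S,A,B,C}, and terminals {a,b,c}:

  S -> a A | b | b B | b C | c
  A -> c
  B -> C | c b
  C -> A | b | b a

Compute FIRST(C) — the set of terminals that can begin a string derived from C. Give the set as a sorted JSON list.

FIRST iteration:
pass 1:
  A via A→c: +{c}
  B via B→c b: +{c}
  C via C→A: +{c}
  C via C→b: +{b}
  S via S→a A: +{a}
  S via S→b: +{b}
  S via S→c: +{c}
  FIRST[S]={a,b,c}  FIRST[A]={c}  FIRST[B]={c}  FIRST[C]={b,c}
pass 2:
  B via B→C: +{b}
  FIRST[S]={a,b,c}  FIRST[A]={c}  FIRST[B]={b,c}  FIRST[C]={b,c}
pass 3: (stable)
  FIRST[S]={a,b,c}  FIRST[A]={c}  FIRST[B]={b,c}  FIRST[C]={b,c}

FIRST(C) = ["b", "c"]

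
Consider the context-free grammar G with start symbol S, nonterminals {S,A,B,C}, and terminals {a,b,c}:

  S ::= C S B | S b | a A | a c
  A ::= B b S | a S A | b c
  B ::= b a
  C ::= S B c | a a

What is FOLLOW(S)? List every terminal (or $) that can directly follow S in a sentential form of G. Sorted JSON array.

Compute FIRST by fixpoint:
round 1:
  A via A→a S A: +{a}
  A via A→b c: +{b}
  B via B→b a: +{b}
  C via C→a a: +{a}
  S via S→C S B: +{a}
  FIRST[S]={a}  FIRST[A]={a,b}  FIRST[B]={b}  FIRST[C]={a}
round 2: done
  FIRST[S]={a}  FIRST[A]={a,b}  FIRST[B]={b}  FIRST[C]={a}

FOLLOW sets:
FOLLOW(S) := {$}
[1]
  A→B b S: FOLLOW(B) ⊇ FIRST(b) = {b}; new: +{b}
  A→a S A: FOLLOW(S) ⊇ FIRST(A) = {a,b}; new: +{a,b}
  C→S B c: FOLLOW(B) ⊇ FIRST(c) = {c}; new: +{c}
  S→C S B: FOLLOW(C) ⊇ FIRST(S) = {a}; new: +{a}
  S→C S B: FOLLOW(B) ⊇ FOLLOW(S) ⊇ {$,a,b}; new: +{$,a}
  S→a A: FOLLOW(A) ⊇ FOLLOW(S) ⊇ {$,a,b}; new: +{$,a,b}
  FOLLOW(S)={$,a,b}  FOLLOW(A)={$,a,b}  FOLLOW(B)={$,a,b,c}  FOLLOW(C)={a}
[2] — fixpoint
  FOLLOW(S)={$,a,b}  FOLLOW(A)={$,a,b}  FOLLOW(B)={$,a,b,c}  FOLLOW(C)={a}

FOLLOW(S) = ["$", "a", "b"]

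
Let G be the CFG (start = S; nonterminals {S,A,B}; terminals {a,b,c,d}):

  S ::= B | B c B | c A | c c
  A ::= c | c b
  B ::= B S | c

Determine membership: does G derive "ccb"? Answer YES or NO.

CNF form of G:
  S -> B S | B X2 | T0 A | T0 T0 | c
  A -> T0 T1 | c
  B -> B S | c
  T0 -> c
  T1 -> b
  X2 -> T0 B

CYK fill:
  [0..0]={A,B,S,T0}  "c"  orig:{A,B,S}
  [1..1]={A,B,S,T0}  "c"  orig:{A,B,S}
  [2..2]={T1}  "b"  orig:{}
  [0..1]={B,S,X2}  "cc"  orig:{B,S}
  [1..2]={A}  "cb"
  [0..2]={S}  "ccb"

S ∈ T[0,2] ⇒ YES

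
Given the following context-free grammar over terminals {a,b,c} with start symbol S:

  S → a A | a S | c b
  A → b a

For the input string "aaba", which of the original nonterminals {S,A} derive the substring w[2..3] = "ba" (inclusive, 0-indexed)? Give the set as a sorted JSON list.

CNF form of G:
  S -> T1 A | T1 S | T2 T0
  A -> T0 T1
  T0 -> b
  T1 -> a
  T2 -> c

CYK table (by increasing span), restricted to cells inside w[2..3]:
  T[2,2] 'b' = {T0}  orig:{}
  T[3,3] 'a' = {T1}  orig:{}
  T[2,3] 'ba' = {A}

Original NTs in T[2,3] deriving "ba": ["A"]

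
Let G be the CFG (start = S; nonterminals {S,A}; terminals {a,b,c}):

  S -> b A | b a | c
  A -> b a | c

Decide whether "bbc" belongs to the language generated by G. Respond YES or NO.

Convert to CNF:
  S -> T0 A | T0 T1 | c
  A -> T0 T1 | c
  T0 -> b
  T1 -> a

Fill CYK table bottom-up:
  [0..0]={T0}  "b"  orig:{}
  [1..1]={T0}  "b"  orig:{}
  [2..2]={A,S}  "c"
  [0..1]=∅  "bb"
  [1..2]={S}  "bc"
  [0..2]=∅  "bbc"

S ∉ T[0,2] ⇒ NO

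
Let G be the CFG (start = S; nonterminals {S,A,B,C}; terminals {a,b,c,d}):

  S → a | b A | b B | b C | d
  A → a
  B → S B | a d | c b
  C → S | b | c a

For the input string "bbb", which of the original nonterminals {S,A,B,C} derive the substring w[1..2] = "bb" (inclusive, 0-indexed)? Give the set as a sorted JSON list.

CNF form of G:
  S -> T3 A | T3 B | T3 C | a | d
  A -> a
  B -> S B | T0 T1 | T2 T3
  C -> T2 T0 | T3 A | T3 B | T3 C | a | b | d
  T0 -> a
  T1 -> d
  T2 -> c
  T3 -> b

CYK fill, restricted to cells inside w[1..2]:
  T[1,1] 'b' = {C,T3}  orig:{C}
  T[2,2] 'b' = {C,T3}  orig:{C}
  T[1,2] 'bb' = {C,S}

Original NTs in T[1,2] deriving "bb": ["C", "S"]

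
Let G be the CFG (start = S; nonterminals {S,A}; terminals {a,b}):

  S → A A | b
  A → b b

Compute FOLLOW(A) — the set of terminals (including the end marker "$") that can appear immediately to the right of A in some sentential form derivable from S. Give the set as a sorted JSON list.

Compute FIRST by fixpoint:
[1]
  A via A→b b: +{b}
  S via S→A A: +{b}
  FIRST[S]={b}  FIRST[A]={b}
[2] (stable)
  FIRST[S]={b}  FIRST[A]={b}

FOLLOW iteration:
FOLLOW(S) := {$}
iter 1:
  S→A A: FOLLOW(A) ⊇ FIRST(A) = {b}; new: +{b}
  S→A A: FOLLOW(A) ⊇ FOLLOW(S) ⊇ {$}; new: +{$}
  FOLLOW(S)={$}  FOLLOW(A)={$,b}
iter 2: — fixpoint
  FOLLOW(S)={$}  FOLLOW(A)={$,b}

FOLLOW(A) = ["$", "b"]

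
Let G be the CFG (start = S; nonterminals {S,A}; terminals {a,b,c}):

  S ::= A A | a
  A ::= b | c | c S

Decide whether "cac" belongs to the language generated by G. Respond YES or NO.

CNF form of G:
  S -> A A | a
  A -> T0 S | b | c
  T0 -> c

CYK fill:
  cell(0,0) c: {A,T0}  orig:{A}
  cell(1,1) a: {S}
  cell(2,2) c: {A,T0}  orig:{A}
  cell(0,1) ca: {A}
  cell(1,2) ac: ∅
  cell(0,2) cac: {S}

S ∈ T[0,2] ⇒ YES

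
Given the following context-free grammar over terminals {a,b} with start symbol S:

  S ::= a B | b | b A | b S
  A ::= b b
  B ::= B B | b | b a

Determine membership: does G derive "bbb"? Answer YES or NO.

CNF form of G:
  S -> T0 A | T0 S | T1 B | b
  A -> T0 T0
  B -> B B | T0 T1 | b
  T0 -> b
  T1 -> a

CYK fill:
  cell(0,0) b: {B,S,T0}  orig:{B,S}
  cell(1,1) b: {B,S,T0}  orig:{B,S}
  cell(2,2) b: {B,S,T0}  orig:{B,S}
  cell(0,1) bb: {A,B,S}
  cell(1,2) bb: {A,B,S}
  cell(0,2) bbb: {B,S}

S ∈ T[0,2] ⇒ YES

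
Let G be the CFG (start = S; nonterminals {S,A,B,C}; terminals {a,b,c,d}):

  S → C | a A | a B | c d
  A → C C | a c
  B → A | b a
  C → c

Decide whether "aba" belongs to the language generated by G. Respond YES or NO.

CNF form of G:
  S -> T0 A | T0 B | T1 T3 | c
  A -> C C | T0 T1
  B -> C C | T0 T1 | T2 T0
  C -> c
  T0 -> a
  T1 -> c
  T2 -> b
  T3 -> d

Fill CYK table bottom-up:
  T[0,0] 'a' = {T0}  orig:{}
  T[1,1] 'b' = {T2}  orig:{}
  T[2,2] 'a' = {T0}  orig:{}
  T[0,1] 'ab' = ∅
  T[1,2] 'ba' = {B}
  T[0,2] 'aba' = {S}

S ∈ T[0,2] ⇒ YES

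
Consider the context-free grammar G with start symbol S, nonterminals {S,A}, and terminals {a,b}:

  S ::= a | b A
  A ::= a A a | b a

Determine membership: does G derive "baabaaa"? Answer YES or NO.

Convert to CNF:
  S -> T1 A | a
  A -> T0 X2 | T1 T0
  T0 -> a
  T1 -> b
  X2 -> A T0

CYK table (by increasing span):
  [0..0]={T1}  "b"  orig:{}
  [1..1]={S,T0}  "a"  orig:{S}
  [2..2]={S,T0}  "a"  orig:{S}
  [3..3]={T1}  "b"  orig:{}
  [4..4]={S,T0}  "a"  orig:{S}
  [5..5]={S,T0}  "a"  orig:{S}
  [6..6]={S,T0}  "a"  orig:{S}
  [0..1]={A}  "ba"
  [1..2]=∅  "aa"
  [2..3]=∅  "ab"
  [3..4]={A}  "ba"
  [4..5]=∅  "aa"
  [5..6]=∅  "aa"
  [0..2]={X2}  "baa"  orig:{}
  [1..3]=∅  "aab"
  [2..4]=∅  "aba"
  [3..5]={X2}  "baa"  orig:{}
  [4..6]=∅  "aaa"
  [0..3]=∅  "baab"
  [1..4]=∅  "aaba"
  [2..5]={A}  "abaa"
  [3..6]=∅  "baaa"
  [0..4]=∅  "baaba"
  [1..5]=∅  "aabaa"
  [2..6]={X2}  "abaaa"  orig:{}
  [0..5]=∅  "baabaa"
  [1..6]={A}  "aabaaa"
  [0..6]={S}  "baabaaa"

S ∈ T[0,6] ⇒ YES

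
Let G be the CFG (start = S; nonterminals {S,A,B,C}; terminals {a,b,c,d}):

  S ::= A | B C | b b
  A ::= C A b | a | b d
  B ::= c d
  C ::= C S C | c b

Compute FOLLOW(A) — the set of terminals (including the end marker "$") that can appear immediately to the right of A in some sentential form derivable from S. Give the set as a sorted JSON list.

FIRST sets, iterate to fixpoint:
iter 1:
  A via A→a: +{a}
  A via A→b d: +{b}
  B via B→c d: +{c}
  C via C→c b: +{c}
  S via S→A: +{a,b}
  S via S→B C: +{c}
  FIRST(S)={a,b,c}  FIRST(A)={a,b}  FIRST(B)={c}  FIRST(C)={c}
iter 2:
  A via A→C A b: +{c}
  FIRST(S)={a,b,c}  FIRST(A)={a,b,c}  FIRST(B)={c}  FIRST(C)={c}
iter 3: — fixpoint
  FIRST(S)={a,b,c}  FIRST(A)={a,b,c}  FIRST(B)={c}  FIRST(C)={c}

FOLLOW iteration:
FOLLOW(S) := {$}
pass 1:
  A→C A b: FOLLOW(C) ⊇ FIRST(A) = {a,b,c}; new: +{a,b,c}
  A→C A b: FOLLOW(A) ⊇ FIRST(b) = {b}; new: +{b}
  C→C S C: FOLLOW(S) ⊇ FIRST(C) = {c}; new: +{c}
  S→A: FOLLOW(A) ⊇ FOLLOW(S) ⊇ {$,c}; new: +{$,c}
  S→B C: FOLLOW(B) ⊇ FIRST(C) = {c}; new: +{c}
  S→B C: FOLLOW(C) ⊇ FOLLOW(S) ⊇ {$,c}; new: +{$}
  FOLLOW(S)={$,c}  FOLLOW(A)={$,b,c}  FOLLOW(B)={c}  FOLLOW(C)={$,a,b,c}
pass 2: done
  FOLLOW(S)={$,c}  FOLLOW(A)={$,b,c}  FOLLOW(B)={c}  FOLLOW(C)={$,a,b,c}

FOLLOW(A) = ["$", "b", "c"]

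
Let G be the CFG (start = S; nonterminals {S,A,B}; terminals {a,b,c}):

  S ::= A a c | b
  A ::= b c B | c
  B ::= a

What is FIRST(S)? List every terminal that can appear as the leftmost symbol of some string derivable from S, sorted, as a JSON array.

FIRST sets, iterate to fixpoint:
iter 1:
  A via A→b c B: +{b}
  A via A→c: +{c}
  B via B→a: +{a}
  S via S→A a c: +{b,c}
  FIRST[S]={b,c}  FIRST[A]={b,c}  FIRST[B]={a}
iter 2: done
  FIRST[S]={b,c}  FIRST[A]={b,c}  FIRST[B]={a}

FIRST(S) = ["b", "c"]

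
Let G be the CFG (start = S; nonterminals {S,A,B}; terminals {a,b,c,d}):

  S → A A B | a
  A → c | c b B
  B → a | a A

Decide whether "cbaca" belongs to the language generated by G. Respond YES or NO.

CNF form of G:
  S -> A X4 | a
  A -> T0 X3 | c
  B -> T2 A | a
  T0 -> c
  T1 -> b
  T2 -> a
  X3 -> T1 B
  X4 -> A B

CYK table (by increasing span):
  cell(0,0) c: {A,T0}  orig:{A}
  cell(1,1) b: {T1}  orig:{}
  cell(2,2) a: {B,S,T2}  orig:{B,S}
  cell(3,3) c: {A,T0}  orig:{A}
  cell(4,4) a: {B,S,T2}  orig:{B,S}
  cell(0,1) cb: ∅
  cell(1,2) ba: {X3}  orig:{}
  cell(2,3) ac: {B}
  cell(3,4) ca: {X4}  orig:{}
  cell(0,2) cba: {A}
  cell(1,3) bac: {X3}  orig:{}
  cell(2,4) aca: ∅
  cell(0,3) cbac: {A}
  cell(1,4) baca: ∅
  cell(0,4) cbaca: {S,X4}  orig:{S}

S ∈ T[0,4] ⇒ YES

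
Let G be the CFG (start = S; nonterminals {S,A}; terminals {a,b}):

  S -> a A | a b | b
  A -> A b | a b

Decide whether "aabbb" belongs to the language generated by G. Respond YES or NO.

Convert to CNF:
  S -> T1 A | T1 T0 | b
  A -> A T0 | T1 T0
  T0 -> b
  T1 -> a

Fill CYK table bottom-up:
  [0..0]={T1}  "a"  orig:{}
  [1..1]={T1}  "a"  orig:{}
  [2..2]={S,T0}  "b"  orig:{S}
  [3..3]={S,T0}  "b"  orig:{S}
  [4..4]={S,T0}  "b"  orig:{S}
  [0..1]=∅  "aa"
  [1..2]={A,S}  "ab"
  [2..3]=∅  "bb"
  [3..4]=∅  "bb"
  [0..2]={S}  "aab"
  [1..3]={A}  "abb"
  [2..4]=∅  "bbb"
  [0..3]={S}  "aabb"
  [1..4]={A}  "abbb"
  [0..4]={S}  "aabbb"

S ∈ T[0,4] ⇒ YES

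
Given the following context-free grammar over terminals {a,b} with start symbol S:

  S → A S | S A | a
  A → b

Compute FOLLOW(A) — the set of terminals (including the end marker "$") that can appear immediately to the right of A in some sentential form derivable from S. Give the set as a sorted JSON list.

Compute FIRST by fixpoint:
[1]
  A via A→b: +{b}
  S via S→A S: +{b}
  S via S→a: +{a}
  FIRST[S]={a,b}  FIRST[A]={b}
[2] — fixpoint
  FIRST[S]={a,b}  FIRST[A]={b}

Compute FOLLOW by fixpoint:
initialize: $ ∈ FOLLOW(S)
pass 1:
  S→A S: FOLLOW(A) ⊇ FIRST(S) = {a,b}; new: +{a,b}
  S→S A: FOLLOW(S) ⊇ FIRST(A) = {b}; new: +{b}
  S→S A: FOLLOW(A) ⊇ FOLLOW(S) ⊇ {$,b}; new: +{$}
  FOLLOW[S]={$,b}  FOLLOW[A]={$,a,b}
pass 2: (no change)
  FOLLOW[S]={$,b}  FOLLOW[A]={$,a,b}

FOLLOW(A) = ["$", "a", "b"]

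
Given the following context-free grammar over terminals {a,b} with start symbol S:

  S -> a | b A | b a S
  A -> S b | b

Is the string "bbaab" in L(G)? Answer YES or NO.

CNF form of G:
  S -> T0 A | T0 X2 | a
  A -> S T0 | b
  T0 -> b
  T1 -> a
  X2 -> T1 S

Fill CYK table bottom-up:
  T[0,0] 'b' = {A,T0}  orig:{A}
  T[1,1] 'b' = {A,T0}  orig:{A}
  T[2,2] 'a' = {S,T1}  orig:{S}
  T[3,3] 'a' = {S,T1}  orig:{S}
  T[4,4] 'b' = {A,T0}  orig:{A}
  T[0,1] 'bb' = {S}
  T[1,2] 'ba' = ∅
  T[2,3] 'aa' = {X2}  orig:{}
  T[3,4] 'ab' = {A}
  T[0,2] 'bba' = ∅
  T[1,3] 'baa' = {S}
  T[2,4] 'aab' = ∅
  T[0,3] 'bbaa' = ∅
  T[1,4] 'baab' = {A}
  T[0,4] 'bbaab' = {S}

S ∈ T[0,4] ⇒ YES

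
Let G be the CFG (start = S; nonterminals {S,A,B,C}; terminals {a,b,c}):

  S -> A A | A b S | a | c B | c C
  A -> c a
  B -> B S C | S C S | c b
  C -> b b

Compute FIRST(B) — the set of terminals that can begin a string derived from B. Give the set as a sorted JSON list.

FIRST iteration:
iter 1:
  A via A→c a: +{c}
  B via B→c b: +{c}
  C via C→b b: +{b}
  S via S→A A: +{c}
  S via S→a: +{a}
  S: {a,c}  A: {c}  B: {c}  C: {b}
iter 2:
  B via B→S C S: +{a}
  S: {a,c}  A: {c}  B: {a,c}  C: {b}
iter 3: (no change)
  S: {a,c}  A: {c}  B: {a,c}  C: {b}

FIRST(B) = ["a", "c"]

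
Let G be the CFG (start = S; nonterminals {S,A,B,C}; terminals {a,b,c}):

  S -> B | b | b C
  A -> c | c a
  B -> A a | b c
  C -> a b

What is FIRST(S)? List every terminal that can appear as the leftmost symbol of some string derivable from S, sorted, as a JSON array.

FIRST iteration:
[1]
  A via A→c: +{c}
  B via B→A a: +{c}
  B via B→b c: +{b}
  C via C→a b: +{a}
  S via S→B: +{b,c}
  FIRST(S)={b,c}  FIRST(A)={c}  FIRST(B)={b,c}  FIRST(C)={a}
[2] done
  FIRST(S)={b,c}  FIRST(A)={c}  FIRST(B)={b,c}  FIRST(C)={a}

FIRST(S) = ["b", "c"]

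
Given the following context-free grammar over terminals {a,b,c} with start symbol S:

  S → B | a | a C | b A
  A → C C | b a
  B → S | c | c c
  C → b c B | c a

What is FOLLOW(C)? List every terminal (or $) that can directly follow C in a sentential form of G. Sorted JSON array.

FIRST sets, iterate to fixpoint:
[1]
  A via A→b a: +{b}
  B via B→c: +{c}
  C via C→b c B: +{b}
  C via C→c a: +{c}
  S via S→B: +{c}
  S via S→a: +{a}
  S via S→b A: +{b}
  FIRST[S]={a,b,c}  FIRST[A]={b}  FIRST[B]={c}  FIRST[C]={b,c}
[2]
  A via A→C C: +{c}
  B via B→S: +{a,b}
  FIRST[S]={a,b,c}  FIRST[A]={b,c}  FIRST[B]={a,b,c}  FIRST[C]={b,c}
[3] done
  FIRST[S]={a,b,c}  FIRST[A]={b,c}  FIRST[B]={a,b,c}  FIRST[C]={b,c}

FOLLOW sets:
seed FOLLOW(S) with $
[1]
  A→C C: FOLLOW(C) ⊇ FIRST(C) = {b,c}; new: +{b,c}
  C→b c B: FOLLOW(B) ⊇ FOLLOW(C) ⊇ {b,c}; new: +{b,c}
  S→B: FOLLOW(B) ⊇ FOLLOW(S) ⊇ {$}; new: +{$}
  S→a C: FOLLOW(C) ⊇ FOLLOW(S) ⊇ {$}; new: +{$}
  S→b A: FOLLOW(A) ⊇ FOLLOW(S) ⊇ {$}; new: +{$}
  S: {$}  A: {$}  B: {$,b,c}  C: {$,b,c}
[2]
  B→S: FOLLOW(S) ⊇ FOLLOW(B) ⊇ {$,b,c}; new: +{b,c}
  S→b A: FOLLOW(A) ⊇ FOLLOW(S) ⊇ {$,b,c}; new: +{b,c}
  S: {$,b,c}  A: {$,b,c}  B: {$,b,c}  C: {$,b,c}
[3] — fixpoint
  S: {$,b,c}  A: {$,b,c}  B: {$,b,c}  C: {$,b,c}

FOLLOW(C) = ["$", "b", "c"]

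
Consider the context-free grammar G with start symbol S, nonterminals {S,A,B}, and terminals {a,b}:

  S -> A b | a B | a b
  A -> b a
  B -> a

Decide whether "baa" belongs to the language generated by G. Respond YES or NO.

Convert to CNF:
  S -> A T0 | T1 B | T1 T0
  A -> T0 T1
  B -> a
  T0 -> b
  T1 -> a

CYK table (by increasing span):
  T[0,0] 'b' = {T0}  orig:{}
  T[1,1] 'a' = {B,T1}  orig:{B}
  T[2,2] 'a' = {B,T1}  orig:{B}
  T[0,1] 'ba' = {A}
  T[1,2] 'aa' = {S}
  T[0,2] 'baa' = ∅

S ∉ T[0,2] ⇒ NO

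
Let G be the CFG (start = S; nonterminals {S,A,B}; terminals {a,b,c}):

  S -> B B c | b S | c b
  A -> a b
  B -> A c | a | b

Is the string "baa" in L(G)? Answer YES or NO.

Convert to CNF:
  S -> B X3 | T1 S | T2 T1
  A -> T0 T1
  B -> A T2 | a | b
  T0 -> a
  T1 -> b
  T2 -> c
  X3 -> B T2

Fill CYK table bottom-up:
  T[0,0] 'b' = {B,T1}  orig:{B}
  T[1,1] 'a' = {B,T0}  orig:{B}
  T[2,2] 'a' = {B,T0}  orig:{B}
  T[0,1] 'ba' = ∅
  T[1,2] 'aa' = ∅
  T[0,2] 'baa' = ∅

S ∉ T[0,2] ⇒ NO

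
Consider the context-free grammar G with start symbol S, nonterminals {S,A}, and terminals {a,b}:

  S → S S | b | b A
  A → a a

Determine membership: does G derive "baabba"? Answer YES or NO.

CNF form of G:
  S -> S S | T1 A | b
  A -> T0 T0
  T0 -> a
  T1 -> b

Fill CYK table bottom-up:
  cell(0,0) b: {S,T1}  orig:{S}
  cell(1,1) a: {T0}  orig:{}
  cell(2,2) a: {T0}  orig:{}
  cell(3,3) b: {S,T1}  orig:{S}
  cell(4,4) b: {S,T1}  orig:{S}
  cell(5,5) a: {T0}  orig:{}
  cell(0,1) ba: ∅
  cell(1,2) aa: {A}
  cell(2,3) ab: ∅
  cell(3,4) bb: {S}
  cell(4,5) ba: ∅
  cell(0,2) baa: {S}
  cell(1,3) aab: ∅
  cell(2,4) abb: ∅
  cell(3,5) bba: ∅
  cell(0,3) baab: {S}
  cell(1,4) aabb: ∅
  cell(2,5) abba: ∅
  cell(0,4) baabb: {S}
  cell(1,5) aabba: ∅
  cell(0,5) baabba: ∅

S ∉ T[0,5] ⇒ NO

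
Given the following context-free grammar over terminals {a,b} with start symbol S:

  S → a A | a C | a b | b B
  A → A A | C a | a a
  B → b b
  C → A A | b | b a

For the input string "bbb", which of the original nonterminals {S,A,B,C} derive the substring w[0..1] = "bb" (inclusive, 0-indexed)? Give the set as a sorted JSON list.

CNF form of G:
  S -> T0 A | T0 C | T0 T1 | T1 B
  A -> A A | C T0 | T0 T0
  B -> T1 T1
  C -> A A | T1 T0 | b
  T0 -> a
  T1 -> b

Fill CYK table bottom-up — only the sub-triangle for w[0..1]:
  cell(0,0) b: {C,T1}  orig:{C}
  cell(1,1) b: {C,T1}  orig:{C}
  cell(0,1) bb: {B}

Original NTs in T[0,1] deriving "bb": ["B"]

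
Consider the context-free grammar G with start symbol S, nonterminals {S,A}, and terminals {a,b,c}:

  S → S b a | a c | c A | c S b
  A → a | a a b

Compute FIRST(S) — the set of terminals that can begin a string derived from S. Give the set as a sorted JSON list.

FIRST sets, iterate to fixpoint:
[1]
  A via A→a: +{a}
  S via S→a c: +{a}
  S via S→c A: +{c}
  S: {a,c}  A: {a}
[2] (no change)
  S: {a,c}  A: {a}

FIRST(S) = ["a", "c"]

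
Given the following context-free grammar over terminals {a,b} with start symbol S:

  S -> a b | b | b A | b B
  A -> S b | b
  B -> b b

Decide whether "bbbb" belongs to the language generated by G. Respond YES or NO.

CNF form of G:
  S -> T0 A | T0 B | T1 T0 | b
  A -> S T0 | b
  B -> T0 T0
  T0 -> b
  T1 -> a

CYK table (by increasing span):
  [0..0]={A,S,T0}  "b"  orig:{A,S}
  [1..1]={A,S,T0}  "b"  orig:{A,S}
  [2..2]={A,S,T0}  "b"  orig:{A,S}
  [3..3]={A,S,T0}  "b"  orig:{A,S}
  [0..1]={A,B,S}  "bb"
  [1..2]={A,B,S}  "bb"
  [2..3]={A,B,S}  "bb"
  [0..2]={A,S}  "bbb"
  [1..3]={A,S}  "bbb"
  [0..3]={A,S}  "bbbb"

S ∈ T[0,3] ⇒ YES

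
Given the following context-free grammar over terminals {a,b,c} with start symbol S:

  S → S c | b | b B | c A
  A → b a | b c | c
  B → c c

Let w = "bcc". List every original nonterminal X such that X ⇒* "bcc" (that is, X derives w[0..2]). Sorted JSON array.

CNF form of G:
  S -> S T2 | T0 B | T2 A | b
  A -> T0 T1 | T0 T2 | c
  B -> T2 T2
  T0 -> b
  T1 -> a
  T2 -> c

Fill CYK table bottom-up (cells [i..j] with 0 ≤ i ≤ j ≤ 2 only):
  cell(0,0) b: {S,T0}  orig:{S}
  cell(1,1) c: {A,T2}  orig:{A}
  cell(2,2) c: {A,T2}  orig:{A}
  cell(0,1) bc: {A,S}
  cell(1,2) cc: {B,S}
  cell(0,2) bcc: {S}

Original NTs in T[0,2] deriving "bcc": ["S"]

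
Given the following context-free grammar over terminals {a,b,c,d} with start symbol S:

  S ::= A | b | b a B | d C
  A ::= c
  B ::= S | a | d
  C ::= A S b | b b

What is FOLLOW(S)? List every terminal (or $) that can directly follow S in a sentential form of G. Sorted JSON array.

FIRST iteration:
iter 1:
  A via A→c: +{c}
  B via B→a: +{a}
  B via B→d: +{d}
  C via C→A S b: +{c}
  C via C→b b: +{b}
  S via S→A: +{c}
  S via S→b: +{b}
  S via S→d C: +{d}
  S: {b,c,d}  A: {c}  B: {a,d}  C: {b,c}
iter 2:
  B via B→S: +{b,c}
  S: {b,c,d}  A: {c}  B: {a,b,c,d}  C: {b,c}
iter 3: — fixpoint
  S: {b,c,d}  A: {c}  B: {a,b,c,d}  C: {b,c}

FOLLOW sets:
FOLLOW(S) := {$}
pass 1:
  C→A S b: FOLLOW(A) ⊇ FIRST(S) = {b,c,d}; new: +{b,c,d}
  C→A S b: FOLLOW(S) ⊇ FIRST(b) = {b}; new: +{b}
  S→A: FOLLOW(A) ⊇ FOLLOW(S) ⊇ {$,b}; new: +{$}
  S→b a B: FOLLOW(B) ⊇ FOLLOW(S) ⊇ {$,b}; new: +{$,b}
  S→d C: FOLLOW(C) ⊇ FOLLOW(S) ⊇ {$,b}; new: +{$,b}
  FOLLOW(S)={$,b}  FOLLOW(A)={$,b,c,d}  FOLLOW(B)={$,b}  FOLLOW(C)={$,b}
pass 2: done
  FOLLOW(S)={$,b}  FOLLOW(A)={$,b,c,d}  FOLLOW(B)={$,b}  FOLLOW(C)={$,b}

FOLLOW(S) = ["$", "b"]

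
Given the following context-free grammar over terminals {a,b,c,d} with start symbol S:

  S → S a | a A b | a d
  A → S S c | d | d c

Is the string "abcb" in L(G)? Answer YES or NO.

CNF form of G:
  S -> S T2 | T2 T1 | T2 X5
  A -> S X4 | T1 T0 | d
  T0 -> c
  T1 -> d
  T2 -> a
  T3 -> b
  X4 -> S T0
  X5 -> A T3

CYK table (by increasing span):
  [0..0]={T2}  "a"  orig:{}
  [1..1]={T3}  "b"  orig:{}
  [2..2]={T0}  "c"  orig:{}
  [3..3]={T3}  "b"  orig:{}
  [0..1]=∅  "ab"
  [1..2]=∅  "bc"
  [2..3]=∅  "cb"
  [0..2]=∅  "abc"
  [1..3]=∅  "bcb"
  [0..3]=∅  "abcb"

S ∉ T[0,3] ⇒ NO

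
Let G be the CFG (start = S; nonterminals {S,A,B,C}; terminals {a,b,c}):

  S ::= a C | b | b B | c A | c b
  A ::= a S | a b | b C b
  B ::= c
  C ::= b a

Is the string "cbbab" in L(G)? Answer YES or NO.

Convert to CNF:
  S -> T0 C | T1 B | T2 A | T2 T1 | b
  A -> T0 S | T0 T1 | T1 X3
  B -> c
  C -> T1 T0
  T0 -> a
  T1 -> b
  T2 -> c
  X3 -> C T1

CYK table (by increasing span):
  T[0,0] 'c' = {B,T2}  orig:{B}
  T[1,1] 'b' = {S,T1}  orig:{S}
  T[2,2] 'b' = {S,T1}  orig:{S}
  T[3,3] 'a' = {T0}  orig:{}
  T[4,4] 'b' = {S,T1}  orig:{S}
  T[0,1] 'cb' = {S}
  T[1,2] 'bb' = ∅
  T[2,3] 'ba' = {C}
  T[3,4] 'ab' = {A}
  T[0,2] 'cbb' = ∅
  T[1,3] 'bba' = ∅
  T[2,4] 'bab' = {X3}  orig:{}
  T[0,3] 'cbba' = ∅
  T[1,4] 'bbab' = {A}
  T[0,4] 'cbbab' = {S}

S ∈ T[0,4] ⇒ YES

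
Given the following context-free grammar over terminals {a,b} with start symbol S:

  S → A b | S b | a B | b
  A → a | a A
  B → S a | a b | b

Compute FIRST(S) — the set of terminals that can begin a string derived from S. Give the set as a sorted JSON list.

Compute FIRST by fixpoint:
[1]
  A via A→a: +{a}
  B via B→a b: +{a}
  B via B→b: +{b}
  S via S→A b: +{a}
  S via S→b: +{b}
  S: {a,b}  A: {a}  B: {a,b}
[2] done
  S: {a,b}  A: {a}  B: {a,b}

FIRST(S) = ["a", "b"]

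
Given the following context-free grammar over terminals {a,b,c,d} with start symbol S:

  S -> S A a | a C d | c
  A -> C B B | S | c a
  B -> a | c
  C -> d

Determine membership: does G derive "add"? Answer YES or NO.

CNF form of G:
  S -> S X6 | T0 X7 | c
  A -> C X3 | S X4 | T0 X5 | T2 T0 | c
  B -> a | c
  C -> d
  T0 -> a
  T1 -> d
  T2 -> c
  X3 -> B B
  X4 -> A T0
  X5 -> C T1
  X6 -> A T0
  X7 -> C T1

Fill CYK table bottom-up:
  T[0,0] 'a' = {B,T0}  orig:{B}
  T[1,1] 'd' = {C,T1}  orig:{C}
  T[2,2] 'd' = {C,T1}  orig:{C}
  T[0,1] 'ad' = ∅
  T[1,2] 'dd' = {X5,X7}  orig:{}
  T[0,2] 'add' = {A,S}

S ∈ T[0,2] ⇒ YES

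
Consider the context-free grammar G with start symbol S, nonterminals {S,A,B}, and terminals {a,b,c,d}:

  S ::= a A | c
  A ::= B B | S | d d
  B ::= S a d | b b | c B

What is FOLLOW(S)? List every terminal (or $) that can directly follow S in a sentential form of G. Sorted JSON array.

FIRST sets, iterate to fixpoint:
[1]
  A via A→d d: +{d}
  B via B→b b: +{b}
  B via B→c B: +{c}
  S via S→a A: +{a}
  S via S→c: +{c}
  FIRST(S)={a,c}  FIRST(A)={d}  FIRST(B)={b,c}
[2]
  A via A→B B: +{b,c}
  A via A→S: +{a}
  B via B→S a d: +{a}
  FIRST(S)={a,c}  FIRST(A)={a,b,c,d}  FIRST(B)={a,b,c}
[3] (no change)
  FIRST(S)={a,c}  FIRST(A)={a,b,c,d}  FIRST(B)={a,b,c}

FOLLOW sets:
seed FOLLOW(S) with $
round 1:
  A→B B: FOLLOW(B) ⊇ FIRST(B) = {a,b,c}; new: +{a,b,c}
  B→S a d: FOLLOW(S) ⊇ FIRST(a) = {a}; new: +{a}
  S→a A: FOLLOW(A) ⊇ FOLLOW(S) ⊇ {$,a}; new: +{$,a}
  FOLLOW(S)={$,a}  FOLLOW(A)={$,a}  FOLLOW(B)={a,b,c}
round 2:
  A→B B: FOLLOW(B) ⊇ FOLLOW(A) ⊇ {$,a}; new: +{$}
  FOLLOW(S)={$,a}  FOLLOW(A)={$,a}  FOLLOW(B)={$,a,b,c}
round 3: — fixpoint
  FOLLOW(S)={$,a}  FOLLOW(A)={$,a}  FOLLOW(B)={$,a,b,c}

FOLLOW(S) = ["$", "a"]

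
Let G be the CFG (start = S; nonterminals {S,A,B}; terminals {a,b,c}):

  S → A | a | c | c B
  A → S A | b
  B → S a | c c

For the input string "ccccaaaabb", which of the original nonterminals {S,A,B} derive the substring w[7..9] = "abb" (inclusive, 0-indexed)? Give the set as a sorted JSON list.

Convert to CNF:
  S -> S A | T1 B | a | b | c
  A -> S A | b
  B -> S T0 | T1 T1
  T0 -> a
  T1 -> c

Fill CYK table bottom-up — only the sub-triangle for w[7..9]:
  [7..7]={S,T0}  "a"  orig:{S}
  [8..8]={A,S}  "b"
  [9..9]={A,S}  "b"
  [7..8]={A,S}  "ab"
  [8..9]={A,S}  "bb"
  [7..9]={A,S}  "abb"

Original NTs in T[7,9] deriving "abb": ["A", "S"]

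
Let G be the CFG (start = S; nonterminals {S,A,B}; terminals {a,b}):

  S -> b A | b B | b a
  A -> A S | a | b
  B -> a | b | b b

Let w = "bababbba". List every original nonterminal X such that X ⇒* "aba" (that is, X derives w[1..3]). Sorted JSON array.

Convert to CNF:
  S -> T0 A | T0 B | T0 T1
  A -> A S | a | b
  B -> T0 T0 | a | b
  T0 -> b
  T1 -> a

Fill CYK table bottom-up (cells [i..j] with 1 ≤ i ≤ j ≤ 3 only):
  cell(1,1) a: {A,B,T1}  orig:{A,B}
  cell(2,2) b: {A,B,T0}  orig:{A,B}
  cell(3,3) a: {A,B,T1}  orig:{A,B}
  cell(1,2) ab: ∅
  cell(2,3) ba: {S}
  cell(1,3) aba: {A}

Original NTs in T[1,3] deriving "aba": ["A"]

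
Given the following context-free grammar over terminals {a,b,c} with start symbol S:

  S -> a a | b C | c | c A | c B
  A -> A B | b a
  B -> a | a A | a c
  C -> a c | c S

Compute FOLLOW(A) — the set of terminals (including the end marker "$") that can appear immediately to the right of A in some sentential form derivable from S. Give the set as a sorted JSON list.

FIRST sets, iterate to fixpoint:
iter 1:
  A via A→b a: +{b}
  B via B→a: +{a}
  C via C→a c: +{a}
  C via C→c S: +{c}
  S via S→a a: +{a}
  S via S→b C: +{b}
  S via S→c: +{c}
  FIRST(S)={a,b,c}  FIRST(A)={b}  FIRST(B)={a}  FIRST(C)={a,c}
iter 2: done
  FIRST(S)={a,b,c}  FIRST(A)={b}  FIRST(B)={a}  FIRST(C)={a,c}

FOLLOW iteration:
initialize: $ ∈ FOLLOW(S)
[1]
  A→A B: FOLLOW(A) ⊇ FIRST(B) = {a}; new: +{a}
  A→A B: FOLLOW(B) ⊇ FOLLOW(A) ⊇ {a}; new: +{a}
  S→b C: FOLLOW(C) ⊇ FOLLOW(S) ⊇ {$}; new: +{$}
  S→c A: FOLLOW(A) ⊇ FOLLOW(S) ⊇ {$}; new: +{$}
  S→c B: FOLLOW(B) ⊇ FOLLOW(S) ⊇ {$}; new: +{$}
  S: {$}  A: {$,a}  B: {$,a}  C: {$}
[2] (stable)
  S: {$}  A: {$,a}  B: {$,a}  C: {$}

FOLLOW(A) = ["$", "a"]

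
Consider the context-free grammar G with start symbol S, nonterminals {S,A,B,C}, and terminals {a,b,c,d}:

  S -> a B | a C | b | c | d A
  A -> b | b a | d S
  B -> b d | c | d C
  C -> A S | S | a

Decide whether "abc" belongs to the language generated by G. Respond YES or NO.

CNF form of G:
  S -> T1 B | T1 C | T2 A | b | c
  A -> T0 T1 | T2 S | b
  B -> T0 T2 | T2 C | c
  C -> A S | T1 B | T1 C | T2 A | a | b | c
  T0 -> b
  T1 -> a
  T2 -> d

Fill CYK table bottom-up:
  cell(0,0) a: {C,T1}  orig:{C}
  cell(1,1) b: {A,C,S,T0}  orig:{A,C,S}
  cell(2,2) c: {B,C,S}
  cell(0,1) ab: {C,S}
  cell(1,2) bc: {C}
  cell(0,2) abc: {C,S}

S ∈ T[0,2] ⇒ YES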